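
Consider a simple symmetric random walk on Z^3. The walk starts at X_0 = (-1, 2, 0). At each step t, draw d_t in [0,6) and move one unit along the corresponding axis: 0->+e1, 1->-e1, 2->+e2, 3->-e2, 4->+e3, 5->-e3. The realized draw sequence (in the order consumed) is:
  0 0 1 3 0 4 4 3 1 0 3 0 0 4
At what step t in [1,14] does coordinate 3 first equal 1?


6

t=0: X=(-1, 2, 0), d=0 → +e1, X_1=(0, 2, 0)
t=1: X=(0, 2, 0), d=0 → +e1, X_2=(1, 2, 0)
t=2: X=(1, 2, 0), d=1 → -e1, X_3=(0, 2, 0)
t=3: X=(0, 2, 0), d=3 → -e2, X_4=(0, 1, 0)
t=4: X=(0, 1, 0), d=0 → +e1, X_5=(1, 1, 0)
t=5: X=(1, 1, 0), d=4 → +e3, X_6=(1, 1, 1)
t=6: X=(1, 1, 1), d=4 → +e3, X_7=(1, 1, 2)
t=7: X=(1, 1, 2), d=3 → -e2, X_8=(1, 0, 2)
t=8: X=(1, 0, 2), d=1 → -e1, X_9=(0, 0, 2)
t=9: X=(0, 0, 2), d=0 → +e1, X_10=(1, 0, 2)
t=10: X=(1, 0, 2), d=3 → -e2, X_11=(1, -1, 2)
t=11: X=(1, -1, 2), d=0 → +e1, X_12=(2, -1, 2)
t=12: X=(2, -1, 2), d=0 → +e1, X_13=(3, -1, 2)
t=13: X=(3, -1, 2), d=4 → +e3, X_14=(3, -1, 3)


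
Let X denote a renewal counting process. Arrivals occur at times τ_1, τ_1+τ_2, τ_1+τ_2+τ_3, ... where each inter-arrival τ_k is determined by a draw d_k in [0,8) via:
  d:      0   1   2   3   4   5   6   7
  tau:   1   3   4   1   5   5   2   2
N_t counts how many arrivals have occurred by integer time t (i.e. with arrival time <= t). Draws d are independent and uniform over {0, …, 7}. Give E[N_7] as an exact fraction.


37061/16384

Inter-arrival values over d=0..7: [1, 3, 4, 1, 5, 5, 2, 2]
Each d has probability 1/8, so the pmf of τ is: f(1) = 1/4, f(2) = 1/4, f(3) = 1/8, f(4) = 1/8, f(5) = 1/4
Renewal equation for m(n) = E[N_n]: condition on τ_1 = k (if k <= n, one arrival plus a fresh copy on the remaining n−k steps): m(n) = F(n) + Σ_{k<=n} f(k)·m(n−k), where F(n) = P(τ <= n) and m(0) = 0
m(1) = F(1) = 1/4
m(2) = F(2) + f(1)·m(1) = 1/2 + 1/4·1/4 = 9/16
m(3) = F(3) + f(1)·m(2) + f(2)·m(1) = 5/8 + 1/4·9/16 + 1/4·1/4 = 53/64
m(4) = F(4) + f(1)·m(3) + f(2)·m(2) + f(3)·m(1) = 3/4 + 1/4·53/64 + 1/4·9/16 + 1/8·1/4 = 289/256
m(5) = F(5) + f(1)·m(4) + f(2)·m(3) + f(3)·m(2) + f(4)·m(1) = 1 + 1/4·289/256 + 1/4·53/64 + 1/8·9/16 + 1/8·1/4 = 1629/1024
m(6) = F(6) + f(1)·m(5) + f(2)·m(4) + f(3)·m(3) + f(4)·m(2) + f(5)·m(1) = 1 + 1/4·1629/1024 + 1/4·289/256 + 1/8·53/64 + 1/8·9/16 + 1/4·1/4 = 7849/4096
m(7) = F(7) + f(1)·m(6) + f(2)·m(5) + f(3)·m(4) + f(4)·m(3) + f(5)·m(2) = 1 + 1/4·7849/4096 + 1/4·1629/1024 + 1/8·289/256 + 1/8·53/64 + 1/4·9/16 = 37061/16384
E[N_7] = m(7) = 37061/16384


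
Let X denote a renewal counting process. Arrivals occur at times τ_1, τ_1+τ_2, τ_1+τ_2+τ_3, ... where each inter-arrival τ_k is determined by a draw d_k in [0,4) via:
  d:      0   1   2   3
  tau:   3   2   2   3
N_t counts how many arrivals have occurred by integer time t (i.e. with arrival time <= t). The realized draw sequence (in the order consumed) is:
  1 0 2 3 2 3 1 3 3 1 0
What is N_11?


draw d_1=1: τ_1=2, arrival time A_1=2
draw d_2=0: τ_2=3, arrival time A_2=5
draw d_3=2: τ_3=2, arrival time A_3=7
draw d_4=3: τ_4=3, arrival time A_4=10
draw d_5=2: τ_5=2, arrival time A_5=12
draw d_6=3: τ_6=3, arrival time A_6=15
draw d_7=1: τ_7=2, arrival time A_7=17
draw d_8=3: τ_8=3, arrival time A_8=20
draw d_9=3: τ_9=3, arrival time A_9=23
draw d_10=1: τ_10=2, arrival time A_10=25
draw d_11=0: τ_11=3, arrival time A_11=28
N_t over t=0..11: 0:0 1:0 2:1 3:1 4:1 5:2 6:2 7:3 8:3 9:3 10:4 11:4

4


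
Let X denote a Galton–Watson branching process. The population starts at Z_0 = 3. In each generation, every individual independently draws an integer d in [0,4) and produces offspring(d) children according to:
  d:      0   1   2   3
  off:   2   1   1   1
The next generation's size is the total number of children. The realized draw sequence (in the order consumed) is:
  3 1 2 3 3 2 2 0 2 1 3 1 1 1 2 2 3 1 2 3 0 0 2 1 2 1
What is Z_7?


6

gen 0: Z_0=3, draws=[3, 1, 2], offspring=[1, 1, 1], Z_1=3
gen 1: Z_1=3, draws=[3, 3, 2], offspring=[1, 1, 1], Z_2=3
gen 2: Z_2=3, draws=[2, 0, 2], offspring=[1, 2, 1], Z_3=4
gen 3: Z_3=4, draws=[1, 3, 1, 1], offspring=[1, 1, 1, 1], Z_4=4
gen 4: Z_4=4, draws=[1, 2, 2, 3], offspring=[1, 1, 1, 1], Z_5=4
gen 5: Z_5=4, draws=[1, 2, 3, 0], offspring=[1, 1, 1, 2], Z_6=5
gen 6: Z_6=5, draws=[0, 2, 1, 2, 1], offspring=[2, 1, 1, 1, 1], Z_7=6


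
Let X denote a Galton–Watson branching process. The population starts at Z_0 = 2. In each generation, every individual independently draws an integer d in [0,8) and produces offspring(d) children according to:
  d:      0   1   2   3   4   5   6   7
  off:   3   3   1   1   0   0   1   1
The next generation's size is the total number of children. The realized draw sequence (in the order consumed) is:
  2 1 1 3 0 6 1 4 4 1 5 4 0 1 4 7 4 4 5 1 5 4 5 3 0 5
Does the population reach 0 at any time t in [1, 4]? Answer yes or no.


gen 0: Z_0=2, draws=[2, 1], offspring=[1, 3], Z_1=4
gen 1: Z_1=4, draws=[1, 3, 0, 6], offspring=[3, 1, 3, 1], Z_2=8
gen 2: Z_2=8, draws=[1, 4, 4, 1, 5, 4, 0, 1], offspring=[3, 0, 0, 3, 0, 0, 3, 3], Z_3=12
gen 3: Z_3=12, draws=[4, 7, 4, 4, 5, 1, 5, 4, 5, 3, 0, 5], offspring=[0, 1, 0, 0, 0, 3, 0, 0, 0, 1, 3, 0], Z_4=8

no


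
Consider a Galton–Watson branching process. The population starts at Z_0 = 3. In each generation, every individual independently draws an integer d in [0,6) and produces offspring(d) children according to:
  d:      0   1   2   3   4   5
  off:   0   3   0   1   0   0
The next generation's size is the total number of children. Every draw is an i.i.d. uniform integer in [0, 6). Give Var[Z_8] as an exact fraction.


8877440/14348907

Outcome values over d=0..5: [0, 3, 0, 1, 0, 0]
Σy = 4, Σy² = 10, M = 6
μ = 4/6 = 2/3,  σ² = 10/6 − (2/3)² = 11/9
V_0 = 0, E_0 = 3
V_1 = 11/9·E_0 + (2/3)²·V_0 = 11/3;  E_1 = 2
V_2 = 11/9·E_1 + (2/3)²·V_1 = 110/27;  E_2 = 4/3
V_3 = 11/9·E_2 + (2/3)²·V_2 = 836/243;  E_3 = 8/9
V_4 = 11/9·E_3 + (2/3)²·V_3 = 5720/2187;  E_4 = 16/27
V_5 = 11/9·E_4 + (2/3)²·V_4 = 37136/19683;  E_5 = 32/81
V_6 = 11/9·E_5 + (2/3)²·V_5 = 234080/177147;  E_6 = 64/243
V_7 = 11/9·E_6 + (2/3)²·V_6 = 1449536/1594323;  E_7 = 128/729
V_8 = 11/9·E_7 + (2/3)²·V_7 = 8877440/14348907;  E_8 = 256/2187


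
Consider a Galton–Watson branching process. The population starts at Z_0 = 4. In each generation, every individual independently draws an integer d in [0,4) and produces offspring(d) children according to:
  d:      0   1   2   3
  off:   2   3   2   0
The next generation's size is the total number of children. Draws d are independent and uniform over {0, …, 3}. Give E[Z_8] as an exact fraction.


5764801/16384

Outcome values over d=0..3: [2, 3, 2, 0]
Σy = 7, Σy² = 17, M = 4
μ = 7/4 = 7/4,  σ² = 17/4 − (7/4)² = 19/16
E[Z_0] = 4
E[Z_1] = 7/4·E[Z_0] = 7
E[Z_2] = 7/4·E[Z_1] = 49/4
E[Z_3] = 7/4·E[Z_2] = 343/16
E[Z_4] = 7/4·E[Z_3] = 2401/64
E[Z_5] = 7/4·E[Z_4] = 16807/256
E[Z_6] = 7/4·E[Z_5] = 117649/1024
E[Z_7] = 7/4·E[Z_6] = 823543/4096
E[Z_8] = 7/4·E[Z_7] = 5764801/16384


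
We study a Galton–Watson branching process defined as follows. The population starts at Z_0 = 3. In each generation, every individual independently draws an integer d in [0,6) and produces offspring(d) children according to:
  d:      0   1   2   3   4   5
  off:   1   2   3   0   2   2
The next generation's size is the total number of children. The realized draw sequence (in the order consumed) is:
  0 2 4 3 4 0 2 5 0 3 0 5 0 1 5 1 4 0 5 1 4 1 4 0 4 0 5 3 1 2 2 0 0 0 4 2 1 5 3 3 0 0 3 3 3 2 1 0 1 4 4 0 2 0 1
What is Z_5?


gen 0: Z_0=3, draws=[0, 2, 4], offspring=[1, 3, 2], Z_1=6
gen 1: Z_1=6, draws=[3, 4, 0, 2, 5, 0], offspring=[0, 2, 1, 3, 2, 1], Z_2=9
gen 2: Z_2=9, draws=[3, 0, 5, 0, 1, 5, 1, 4, 0], offspring=[0, 1, 2, 1, 2, 2, 2, 2, 1], Z_3=13
gen 3: Z_3=13, draws=[5, 1, 4, 1, 4, 0, 4, 0, 5, 3, 1, 2, 2], offspring=[2, 2, 2, 2, 2, 1, 2, 1, 2, 0, 2, 3, 3], Z_4=24
gen 4: Z_4=24, draws=[0, 0, 0, 4, 2, 1, 5, 3, 3, 0, 0, 3, 3, 3, 2, 1, 0, 1, 4, 4, 0, 2, 0, 1], offspring=[1, 1, 1, 2, 3, 2, 2, 0, 0, 1, 1, 0, 0, 0, 3, 2, 1, 2, 2, 2, 1, 3, 1, 2], Z_5=33

33


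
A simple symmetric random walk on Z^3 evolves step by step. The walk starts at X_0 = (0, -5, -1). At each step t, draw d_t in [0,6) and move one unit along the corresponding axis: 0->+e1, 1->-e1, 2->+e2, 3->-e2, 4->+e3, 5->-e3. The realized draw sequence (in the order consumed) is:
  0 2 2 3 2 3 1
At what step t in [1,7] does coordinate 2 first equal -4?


t=0: X=(0, -5, -1), d=0 → +e1, X_1=(1, -5, -1)
t=1: X=(1, -5, -1), d=2 → +e2, X_2=(1, -4, -1)
t=2: X=(1, -4, -1), d=2 → +e2, X_3=(1, -3, -1)
t=3: X=(1, -3, -1), d=3 → -e2, X_4=(1, -4, -1)
t=4: X=(1, -4, -1), d=2 → +e2, X_5=(1, -3, -1)
t=5: X=(1, -3, -1), d=3 → -e2, X_6=(1, -4, -1)
t=6: X=(1, -4, -1), d=1 → -e1, X_7=(0, -4, -1)

2


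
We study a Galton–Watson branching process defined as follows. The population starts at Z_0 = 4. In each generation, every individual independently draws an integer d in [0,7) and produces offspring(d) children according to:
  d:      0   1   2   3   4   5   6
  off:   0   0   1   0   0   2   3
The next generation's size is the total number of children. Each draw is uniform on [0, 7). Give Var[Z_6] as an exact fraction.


136906308864/13841287201

Outcome values over d=0..6: [0, 0, 1, 0, 0, 2, 3]
Σy = 6, Σy² = 14, M = 7
μ = 6/7 = 6/7,  σ² = 14/7 − (6/7)² = 62/49
V_0 = 0, E_0 = 4
V_1 = 62/49·E_0 + (6/7)²·V_0 = 248/49;  E_1 = 24/7
V_2 = 62/49·E_1 + (6/7)²·V_1 = 19344/2401;  E_2 = 144/49
V_3 = 62/49·E_2 + (6/7)²·V_2 = 1133856/117649;  E_3 = 864/343
V_4 = 62/49·E_3 + (6/7)²·V_3 = 59192640/5764801;  E_4 = 5184/2401
V_5 = 62/49·E_4 + (6/7)²·V_4 = 2902635648/282475249;  E_5 = 31104/16807
V_6 = 62/49·E_5 + (6/7)²·V_5 = 136906308864/13841287201;  E_6 = 186624/117649


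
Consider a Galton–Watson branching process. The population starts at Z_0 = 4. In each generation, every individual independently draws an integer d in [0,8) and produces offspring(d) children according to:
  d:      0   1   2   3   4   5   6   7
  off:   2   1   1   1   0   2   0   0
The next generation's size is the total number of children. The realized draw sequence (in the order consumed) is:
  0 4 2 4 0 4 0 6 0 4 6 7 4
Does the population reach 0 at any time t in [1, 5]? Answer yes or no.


gen 0: Z_0=4, draws=[0, 4, 2, 4], offspring=[2, 0, 1, 0], Z_1=3
gen 1: Z_1=3, draws=[0, 4, 0], offspring=[2, 0, 2], Z_2=4
gen 2: Z_2=4, draws=[6, 0, 4, 6], offspring=[0, 2, 0, 0], Z_3=2
gen 3: Z_3=2, draws=[7, 4], offspring=[0, 0], Z_4=0
gen 4: Z_4=0, draws=[], offspring=[], Z_5=0

yes


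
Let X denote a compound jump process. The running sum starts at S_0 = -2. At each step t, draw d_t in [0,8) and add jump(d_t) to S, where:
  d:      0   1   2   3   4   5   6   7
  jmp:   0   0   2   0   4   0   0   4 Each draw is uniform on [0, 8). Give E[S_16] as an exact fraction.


18

Outcome values over d=0..7: [0, 0, 2, 0, 4, 0, 0, 4]
Σy = 10, Σy² = 36, M = 8
μ = 10/8 = 5/4,  σ² = 36/8 − (5/4)² = 47/16
E[S_16] = -2 + 16·(5/4) = 18


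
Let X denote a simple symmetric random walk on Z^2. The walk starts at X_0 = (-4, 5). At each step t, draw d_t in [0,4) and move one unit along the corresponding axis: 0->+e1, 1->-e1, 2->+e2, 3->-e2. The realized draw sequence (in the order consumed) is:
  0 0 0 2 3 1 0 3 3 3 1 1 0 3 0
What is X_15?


(-1, 1)

t=0: X=(-4, 5), d=0 → +e1, X_1=(-3, 5)
t=1: X=(-3, 5), d=0 → +e1, X_2=(-2, 5)
t=2: X=(-2, 5), d=0 → +e1, X_3=(-1, 5)
t=3: X=(-1, 5), d=2 → +e2, X_4=(-1, 6)
t=4: X=(-1, 6), d=3 → -e2, X_5=(-1, 5)
t=5: X=(-1, 5), d=1 → -e1, X_6=(-2, 5)
t=6: X=(-2, 5), d=0 → +e1, X_7=(-1, 5)
t=7: X=(-1, 5), d=3 → -e2, X_8=(-1, 4)
t=8: X=(-1, 4), d=3 → -e2, X_9=(-1, 3)
t=9: X=(-1, 3), d=3 → -e2, X_10=(-1, 2)
t=10: X=(-1, 2), d=1 → -e1, X_11=(-2, 2)
t=11: X=(-2, 2), d=1 → -e1, X_12=(-3, 2)
t=12: X=(-3, 2), d=0 → +e1, X_13=(-2, 2)
t=13: X=(-2, 2), d=3 → -e2, X_14=(-2, 1)
t=14: X=(-2, 1), d=0 → +e1, X_15=(-1, 1)


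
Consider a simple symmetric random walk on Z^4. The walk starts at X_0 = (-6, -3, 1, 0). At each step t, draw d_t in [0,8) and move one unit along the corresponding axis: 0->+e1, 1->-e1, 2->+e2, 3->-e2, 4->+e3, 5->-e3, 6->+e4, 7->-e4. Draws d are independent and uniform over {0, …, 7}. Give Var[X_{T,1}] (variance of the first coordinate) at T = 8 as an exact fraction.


2

Outcome values over d=0..7: [1, -1, 0, 0, 0, 0, 0, 0]
Σy = 0, Σy² = 2, M = 8
μ = 0/8 = 0,  σ² = 2/8 − (0)² = 1/4
Independent increments: Var[X_8] = 8·σ² = 8·(1/4) = 2


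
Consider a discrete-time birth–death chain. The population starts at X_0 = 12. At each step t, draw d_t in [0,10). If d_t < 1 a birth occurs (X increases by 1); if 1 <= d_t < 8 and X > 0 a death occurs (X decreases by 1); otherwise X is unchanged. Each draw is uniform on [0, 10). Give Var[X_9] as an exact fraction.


X can drop by at most 1 per step and X_0 = 12 > T = 9, so X_t >= 12 − t >= 3 > 0 for every t <= 9: the floor at 0 (the 'and X > 0' condition) never binds. Hence X_9 = X_0 + Σ_{t<9} Y_t with i.i.d. increments Y_t = y(d_t) ∈ {+1, −1, 0}.
Outcome values over d=0..9: [1, -1, -1, -1, -1, -1, -1, -1, 0, 0]
Σy = -6, Σy² = 8, M = 10
μ = -6/10 = -3/5,  σ² = 8/10 − (-3/5)² = 11/25
Independent increments: Var[X_9] = 9·σ² = 9·(11/25) = 99/25

99/25


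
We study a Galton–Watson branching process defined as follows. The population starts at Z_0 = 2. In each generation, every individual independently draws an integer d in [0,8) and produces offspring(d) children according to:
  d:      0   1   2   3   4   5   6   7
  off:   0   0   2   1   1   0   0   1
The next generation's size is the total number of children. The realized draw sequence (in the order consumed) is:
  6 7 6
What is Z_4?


0

gen 0: Z_0=2, draws=[6, 7], offspring=[0, 1], Z_1=1
gen 1: Z_1=1, draws=[6], offspring=[0], Z_2=0
gen 2: Z_2=0, draws=[], offspring=[], Z_3=0
gen 3: Z_3=0, draws=[], offspring=[], Z_4=0


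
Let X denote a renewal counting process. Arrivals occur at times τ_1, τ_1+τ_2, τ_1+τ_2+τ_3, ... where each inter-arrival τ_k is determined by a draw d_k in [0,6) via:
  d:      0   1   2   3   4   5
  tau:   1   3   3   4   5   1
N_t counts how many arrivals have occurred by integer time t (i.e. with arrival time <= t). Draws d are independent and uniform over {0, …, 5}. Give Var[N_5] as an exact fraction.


35930/59049

Inter-arrival values over d=0..5: [1, 3, 3, 4, 5, 1]
Each d has probability 1/6, so the pmf of τ is: f(1) = 1/3, f(3) = 1/3, f(4) = 1/6, f(5) = 1/6
Let p_n(j) = P(N_n = j), with p_0 = [1]. Condition on τ_1: p_n(0) = P(τ > n), and for j >= 1, p_n(j) = Σ_{k<=n} f(k)·p_{n−k}(j−1)
p_1 = [2/3, 1/3]  (j = 0..1)
p_2 = [2/3, 2/9, 1/9]  (j = 0..2)
p_3 = [1/3, 5/9, 2/27, 1/27]  (j = 0..3)
p_4 = [1/6, 1/2, 8/27, 2/81, 1/81]  (j = 0..4)
p_5 = [0, 5/9, 8/27, 11/81, 2/243, 1/243]  (j = 0..5)
E[N_5] = Σ j·p_5(j) = 391/243;  E[N_5²] = Σ j²·p_5(j) = 259/81
Var[N_5] = 259/81 − (391/243)² = 35930/59049


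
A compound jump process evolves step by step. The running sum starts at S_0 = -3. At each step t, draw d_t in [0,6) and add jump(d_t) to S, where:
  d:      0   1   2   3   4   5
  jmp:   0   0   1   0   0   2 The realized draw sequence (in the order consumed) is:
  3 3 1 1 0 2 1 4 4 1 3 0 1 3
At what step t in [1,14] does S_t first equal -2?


6

t=0: S=-3, d=3, jump=0, S_1=-3
t=1: S=-3, d=3, jump=0, S_2=-3
t=2: S=-3, d=1, jump=0, S_3=-3
t=3: S=-3, d=1, jump=0, S_4=-3
t=4: S=-3, d=0, jump=0, S_5=-3
t=5: S=-3, d=2, jump=1, S_6=-2
t=6: S=-2, d=1, jump=0, S_7=-2
t=7: S=-2, d=4, jump=0, S_8=-2
t=8: S=-2, d=4, jump=0, S_9=-2
t=9: S=-2, d=1, jump=0, S_10=-2
t=10: S=-2, d=3, jump=0, S_11=-2
t=11: S=-2, d=0, jump=0, S_12=-2
t=12: S=-2, d=1, jump=0, S_13=-2
t=13: S=-2, d=3, jump=0, S_14=-2


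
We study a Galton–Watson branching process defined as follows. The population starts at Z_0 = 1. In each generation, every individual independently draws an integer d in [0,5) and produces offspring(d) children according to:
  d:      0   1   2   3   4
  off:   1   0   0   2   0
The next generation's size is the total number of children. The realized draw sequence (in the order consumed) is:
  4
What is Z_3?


gen 0: Z_0=1, draws=[4], offspring=[0], Z_1=0
gen 1: Z_1=0, draws=[], offspring=[], Z_2=0
gen 2: Z_2=0, draws=[], offspring=[], Z_3=0

0


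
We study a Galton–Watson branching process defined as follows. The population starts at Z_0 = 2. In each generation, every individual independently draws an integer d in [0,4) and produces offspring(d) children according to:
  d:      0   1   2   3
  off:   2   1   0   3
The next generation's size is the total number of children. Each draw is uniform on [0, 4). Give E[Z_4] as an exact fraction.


Outcome values over d=0..3: [2, 1, 0, 3]
Σy = 6, Σy² = 14, M = 4
μ = 6/4 = 3/2,  σ² = 14/4 − (3/2)² = 5/4
E[Z_0] = 2
E[Z_1] = 3/2·E[Z_0] = 3
E[Z_2] = 3/2·E[Z_1] = 9/2
E[Z_3] = 3/2·E[Z_2] = 27/4
E[Z_4] = 3/2·E[Z_3] = 81/8

81/8


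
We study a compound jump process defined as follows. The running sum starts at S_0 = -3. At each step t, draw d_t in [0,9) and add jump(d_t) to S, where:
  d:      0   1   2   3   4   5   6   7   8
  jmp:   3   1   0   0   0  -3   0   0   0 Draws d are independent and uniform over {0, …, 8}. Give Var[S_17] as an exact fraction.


Outcome values over d=0..8: [3, 1, 0, 0, 0, -3, 0, 0, 0]
Σy = 1, Σy² = 19, M = 9
μ = 1/9 = 1/9,  σ² = 19/9 − (1/9)² = 170/81
Independent increments: Var[S_17] = 17·σ² = 17·(170/81) = 2890/81

2890/81


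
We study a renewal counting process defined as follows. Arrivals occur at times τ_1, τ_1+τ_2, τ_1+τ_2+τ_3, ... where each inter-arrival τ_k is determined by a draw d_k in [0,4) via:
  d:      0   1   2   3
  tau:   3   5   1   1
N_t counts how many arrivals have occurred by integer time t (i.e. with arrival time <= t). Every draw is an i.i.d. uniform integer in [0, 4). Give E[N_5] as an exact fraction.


61/32

Inter-arrival values over d=0..3: [3, 5, 1, 1]
Each d has probability 1/4, so the pmf of τ is: f(1) = 1/2, f(3) = 1/4, f(5) = 1/4
Renewal equation for m(n) = E[N_n]: condition on τ_1 = k (if k <= n, one arrival plus a fresh copy on the remaining n−k steps): m(n) = F(n) + Σ_{k<=n} f(k)·m(n−k), where F(n) = P(τ <= n) and m(0) = 0
m(1) = F(1) = 1/2
m(2) = F(2) + f(1)·m(1) = 1/2 + 1/2·1/2 = 3/4
m(3) = F(3) + f(1)·m(2) = 3/4 + 1/2·3/4 = 9/8
m(4) = F(4) + f(1)·m(3) + f(3)·m(1) = 3/4 + 1/2·9/8 + 1/4·1/2 = 23/16
m(5) = F(5) + f(1)·m(4) + f(3)·m(2) = 1 + 1/2·23/16 + 1/4·3/4 = 61/32
E[N_5] = m(5) = 61/32


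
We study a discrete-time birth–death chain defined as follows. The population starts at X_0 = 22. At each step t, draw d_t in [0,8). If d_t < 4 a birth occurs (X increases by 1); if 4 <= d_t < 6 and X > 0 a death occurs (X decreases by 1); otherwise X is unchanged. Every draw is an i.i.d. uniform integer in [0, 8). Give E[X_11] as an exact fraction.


99/4

X can drop by at most 1 per step and X_0 = 22 > T = 11, so X_t >= 22 − t >= 11 > 0 for every t <= 11: the floor at 0 (the 'and X > 0' condition) never binds. Hence X_11 = X_0 + Σ_{t<11} Y_t with i.i.d. increments Y_t = y(d_t) ∈ {+1, −1, 0}.
Outcome values over d=0..7: [1, 1, 1, 1, -1, -1, 0, 0]
Σy = 2, Σy² = 6, M = 8
μ = 2/8 = 1/4,  σ² = 6/8 − (1/4)² = 11/16
E[X_11] = 22 + 11·(1/4) = 99/4


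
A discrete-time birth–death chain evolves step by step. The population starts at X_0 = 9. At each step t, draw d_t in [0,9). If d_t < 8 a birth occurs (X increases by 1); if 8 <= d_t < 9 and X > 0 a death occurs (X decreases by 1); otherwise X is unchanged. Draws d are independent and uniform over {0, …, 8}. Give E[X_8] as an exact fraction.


137/9

X can drop by at most 1 per step and X_0 = 9 > T = 8, so X_t >= 9 − t >= 1 > 0 for every t <= 8: the floor at 0 (the 'and X > 0' condition) never binds. Hence X_8 = X_0 + Σ_{t<8} Y_t with i.i.d. increments Y_t = y(d_t) ∈ {+1, −1, 0}.
Outcome values over d=0..8: [1, 1, 1, 1, 1, 1, 1, 1, -1]
Σy = 7, Σy² = 9, M = 9
μ = 7/9 = 7/9,  σ² = 9/9 − (7/9)² = 32/81
E[X_8] = 9 + 8·(7/9) = 137/9


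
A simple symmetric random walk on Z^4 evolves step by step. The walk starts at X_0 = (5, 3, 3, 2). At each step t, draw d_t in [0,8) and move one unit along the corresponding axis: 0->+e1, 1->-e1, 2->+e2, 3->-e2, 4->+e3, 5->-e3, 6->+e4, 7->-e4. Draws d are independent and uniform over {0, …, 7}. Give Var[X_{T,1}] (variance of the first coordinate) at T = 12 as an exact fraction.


Outcome values over d=0..7: [1, -1, 0, 0, 0, 0, 0, 0]
Σy = 0, Σy² = 2, M = 8
μ = 0/8 = 0,  σ² = 2/8 − (0)² = 1/4
Independent increments: Var[X_12] = 12·σ² = 12·(1/4) = 3

3


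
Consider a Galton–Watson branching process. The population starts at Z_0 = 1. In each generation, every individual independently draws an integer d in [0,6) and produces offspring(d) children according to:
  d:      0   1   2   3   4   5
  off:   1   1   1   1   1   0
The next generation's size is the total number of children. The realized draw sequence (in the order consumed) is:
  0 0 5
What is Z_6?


gen 0: Z_0=1, draws=[0], offspring=[1], Z_1=1
gen 1: Z_1=1, draws=[0], offspring=[1], Z_2=1
gen 2: Z_2=1, draws=[5], offspring=[0], Z_3=0
gen 3: Z_3=0, draws=[], offspring=[], Z_4=0
gen 4: Z_4=0, draws=[], offspring=[], Z_5=0
gen 5: Z_5=0, draws=[], offspring=[], Z_6=0

0


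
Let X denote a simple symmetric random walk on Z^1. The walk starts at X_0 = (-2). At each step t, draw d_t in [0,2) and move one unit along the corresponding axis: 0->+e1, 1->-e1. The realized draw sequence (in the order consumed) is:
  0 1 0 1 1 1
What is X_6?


(-4)

t=0: X=(-2), d=0 → +e1, X_1=(-1)
t=1: X=(-1), d=1 → -e1, X_2=(-2)
t=2: X=(-2), d=0 → +e1, X_3=(-1)
t=3: X=(-1), d=1 → -e1, X_4=(-2)
t=4: X=(-2), d=1 → -e1, X_5=(-3)
t=5: X=(-3), d=1 → -e1, X_6=(-4)


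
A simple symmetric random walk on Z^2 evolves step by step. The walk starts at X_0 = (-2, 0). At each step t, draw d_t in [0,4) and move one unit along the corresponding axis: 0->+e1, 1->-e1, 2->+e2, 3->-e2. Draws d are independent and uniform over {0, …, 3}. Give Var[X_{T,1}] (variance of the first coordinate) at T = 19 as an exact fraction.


Outcome values over d=0..3: [1, -1, 0, 0]
Σy = 0, Σy² = 2, M = 4
μ = 0/4 = 0,  σ² = 2/4 − (0)² = 1/2
Independent increments: Var[X_19] = 19·σ² = 19·(1/2) = 19/2

19/2


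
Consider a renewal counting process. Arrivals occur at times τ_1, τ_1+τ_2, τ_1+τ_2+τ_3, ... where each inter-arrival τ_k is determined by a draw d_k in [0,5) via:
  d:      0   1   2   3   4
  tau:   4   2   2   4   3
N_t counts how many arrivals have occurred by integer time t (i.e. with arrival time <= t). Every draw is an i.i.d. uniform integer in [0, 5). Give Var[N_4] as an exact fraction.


84/625

Inter-arrival values over d=0..4: [4, 2, 2, 4, 3]
Each d has probability 1/5, so the pmf of τ is: f(2) = 2/5, f(3) = 1/5, f(4) = 2/5
Let p_n(j) = P(N_n = j), with p_0 = [1]. Condition on τ_1: p_n(0) = P(τ > n), and for j >= 1, p_n(j) = Σ_{k<=n} f(k)·p_{n−k}(j−1)
p_1 = [1]  (j = 0)
p_2 = [3/5, 2/5]  (j = 0..1)
p_3 = [2/5, 3/5]  (j = 0..1)
p_4 = [0, 21/25, 4/25]  (j = 0..2)
E[N_4] = Σ j·p_4(j) = 29/25;  E[N_4²] = Σ j²·p_4(j) = 37/25
Var[N_4] = 37/25 − (29/25)² = 84/625


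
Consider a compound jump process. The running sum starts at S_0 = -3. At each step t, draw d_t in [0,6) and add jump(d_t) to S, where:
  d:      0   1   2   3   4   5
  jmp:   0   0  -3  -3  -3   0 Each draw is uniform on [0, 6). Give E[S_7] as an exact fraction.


-27/2

Outcome values over d=0..5: [0, 0, -3, -3, -3, 0]
Σy = -9, Σy² = 27, M = 6
μ = -9/6 = -3/2,  σ² = 27/6 − (-3/2)² = 9/4
E[S_7] = -3 + 7·(-3/2) = -27/2


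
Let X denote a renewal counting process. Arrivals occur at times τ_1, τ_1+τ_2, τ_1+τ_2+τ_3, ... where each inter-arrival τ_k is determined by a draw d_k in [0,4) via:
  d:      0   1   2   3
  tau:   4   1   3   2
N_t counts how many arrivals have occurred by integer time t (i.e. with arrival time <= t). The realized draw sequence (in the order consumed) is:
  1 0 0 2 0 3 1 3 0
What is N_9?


3

draw d_1=1: τ_1=1, arrival time A_1=1
draw d_2=0: τ_2=4, arrival time A_2=5
draw d_3=0: τ_3=4, arrival time A_3=9
draw d_4=2: τ_4=3, arrival time A_4=12
draw d_5=0: τ_5=4, arrival time A_5=16
draw d_6=3: τ_6=2, arrival time A_6=18
draw d_7=1: τ_7=1, arrival time A_7=19
draw d_8=3: τ_8=2, arrival time A_8=21
draw d_9=0: τ_9=4, arrival time A_9=25
N_t over t=0..9: 0:0 1:1 2:1 3:1 4:1 5:2 6:2 7:2 8:2 9:3


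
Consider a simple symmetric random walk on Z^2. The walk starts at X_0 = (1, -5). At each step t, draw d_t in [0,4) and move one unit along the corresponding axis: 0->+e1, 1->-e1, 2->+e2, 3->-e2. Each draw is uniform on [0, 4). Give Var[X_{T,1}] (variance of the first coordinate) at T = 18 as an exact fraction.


Outcome values over d=0..3: [1, -1, 0, 0]
Σy = 0, Σy² = 2, M = 4
μ = 0/4 = 0,  σ² = 2/4 − (0)² = 1/2
Independent increments: Var[X_18] = 18·σ² = 18·(1/2) = 9

9


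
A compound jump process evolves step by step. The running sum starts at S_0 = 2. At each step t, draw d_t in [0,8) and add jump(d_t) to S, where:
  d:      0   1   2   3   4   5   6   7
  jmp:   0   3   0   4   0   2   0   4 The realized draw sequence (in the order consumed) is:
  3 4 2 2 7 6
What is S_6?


10

t=0: S=2, d=3, jump=4, S_1=6
t=1: S=6, d=4, jump=0, S_2=6
t=2: S=6, d=2, jump=0, S_3=6
t=3: S=6, d=2, jump=0, S_4=6
t=4: S=6, d=7, jump=4, S_5=10
t=5: S=10, d=6, jump=0, S_6=10


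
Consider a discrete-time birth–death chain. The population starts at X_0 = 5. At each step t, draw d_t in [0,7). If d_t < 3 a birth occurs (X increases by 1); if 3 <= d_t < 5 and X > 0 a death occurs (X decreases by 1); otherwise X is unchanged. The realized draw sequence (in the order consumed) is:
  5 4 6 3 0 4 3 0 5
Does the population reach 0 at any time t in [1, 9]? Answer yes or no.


t=0: X=5, d=5 → hold, X_1=5
t=1: X=5, d=4 → death, X_2=4
t=2: X=4, d=6 → hold, X_3=4
t=3: X=4, d=3 → death, X_4=3
t=4: X=3, d=0 → birth, X_5=4
t=5: X=4, d=4 → death, X_6=3
t=6: X=3, d=3 → death, X_7=2
t=7: X=2, d=0 → birth, X_8=3
t=8: X=3, d=5 → hold, X_9=3

no


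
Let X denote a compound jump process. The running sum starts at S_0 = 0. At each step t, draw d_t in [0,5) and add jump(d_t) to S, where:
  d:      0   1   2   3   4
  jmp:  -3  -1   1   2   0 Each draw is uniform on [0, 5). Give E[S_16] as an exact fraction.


Outcome values over d=0..4: [-3, -1, 1, 2, 0]
Σy = -1, Σy² = 15, M = 5
μ = -1/5 = -1/5,  σ² = 15/5 − (-1/5)² = 74/25
E[S_16] = 0 + 16·(-1/5) = -16/5

-16/5


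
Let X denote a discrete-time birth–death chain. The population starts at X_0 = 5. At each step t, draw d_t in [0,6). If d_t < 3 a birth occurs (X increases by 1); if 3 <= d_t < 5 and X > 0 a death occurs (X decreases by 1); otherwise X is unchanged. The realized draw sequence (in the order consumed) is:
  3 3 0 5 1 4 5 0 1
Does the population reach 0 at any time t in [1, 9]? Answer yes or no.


no

t=0: X=5, d=3 → death, X_1=4
t=1: X=4, d=3 → death, X_2=3
t=2: X=3, d=0 → birth, X_3=4
t=3: X=4, d=5 → hold, X_4=4
t=4: X=4, d=1 → birth, X_5=5
t=5: X=5, d=4 → death, X_6=4
t=6: X=4, d=5 → hold, X_7=4
t=7: X=4, d=0 → birth, X_8=5
t=8: X=5, d=1 → birth, X_9=6


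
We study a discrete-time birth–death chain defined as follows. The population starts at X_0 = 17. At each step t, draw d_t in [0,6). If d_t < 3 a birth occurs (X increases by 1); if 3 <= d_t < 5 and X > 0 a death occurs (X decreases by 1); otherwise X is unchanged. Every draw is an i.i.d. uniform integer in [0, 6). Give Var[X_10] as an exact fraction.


X can drop by at most 1 per step and X_0 = 17 > T = 10, so X_t >= 17 − t >= 7 > 0 for every t <= 10: the floor at 0 (the 'and X > 0' condition) never binds. Hence X_10 = X_0 + Σ_{t<10} Y_t with i.i.d. increments Y_t = y(d_t) ∈ {+1, −1, 0}.
Outcome values over d=0..5: [1, 1, 1, -1, -1, 0]
Σy = 1, Σy² = 5, M = 6
μ = 1/6 = 1/6,  σ² = 5/6 − (1/6)² = 29/36
Independent increments: Var[X_10] = 10·σ² = 10·(29/36) = 145/18

145/18


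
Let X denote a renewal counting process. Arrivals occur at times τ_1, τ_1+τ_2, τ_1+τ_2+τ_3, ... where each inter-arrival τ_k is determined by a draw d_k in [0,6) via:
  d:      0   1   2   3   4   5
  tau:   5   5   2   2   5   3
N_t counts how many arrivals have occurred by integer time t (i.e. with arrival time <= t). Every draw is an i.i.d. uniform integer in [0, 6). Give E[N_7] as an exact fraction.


181/108

Inter-arrival values over d=0..5: [5, 5, 2, 2, 5, 3]
Each d has probability 1/6, so the pmf of τ is: f(2) = 1/3, f(3) = 1/6, f(5) = 1/2
Renewal equation for m(n) = E[N_n]: condition on τ_1 = k (if k <= n, one arrival plus a fresh copy on the remaining n−k steps): m(n) = F(n) + Σ_{k<=n} f(k)·m(n−k), where F(n) = P(τ <= n) and m(0) = 0
m(1) = F(1) = 0
m(2) = F(2) = 1/3
m(3) = F(3) = 1/2
m(4) = F(4) + f(2)·m(2) = 1/2 + 1/3·1/3 = 11/18
m(5) = F(5) + f(2)·m(3) + f(3)·m(2) = 1 + 1/3·1/2 + 1/6·1/3 = 11/9
m(6) = F(6) + f(2)·m(4) + f(3)·m(3) = 1 + 1/3·11/18 + 1/6·1/2 = 139/108
m(7) = F(7) + f(2)·m(5) + f(3)·m(4) + f(5)·m(2) = 1 + 1/3·11/9 + 1/6·11/18 + 1/2·1/3 = 181/108
E[N_7] = m(7) = 181/108


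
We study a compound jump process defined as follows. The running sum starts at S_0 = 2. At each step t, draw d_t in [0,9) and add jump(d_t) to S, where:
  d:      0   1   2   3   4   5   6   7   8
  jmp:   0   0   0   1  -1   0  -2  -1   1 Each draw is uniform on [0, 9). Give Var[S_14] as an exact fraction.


952/81

Outcome values over d=0..8: [0, 0, 0, 1, -1, 0, -2, -1, 1]
Σy = -2, Σy² = 8, M = 9
μ = -2/9 = -2/9,  σ² = 8/9 − (-2/9)² = 68/81
Independent increments: Var[S_14] = 14·σ² = 14·(68/81) = 952/81


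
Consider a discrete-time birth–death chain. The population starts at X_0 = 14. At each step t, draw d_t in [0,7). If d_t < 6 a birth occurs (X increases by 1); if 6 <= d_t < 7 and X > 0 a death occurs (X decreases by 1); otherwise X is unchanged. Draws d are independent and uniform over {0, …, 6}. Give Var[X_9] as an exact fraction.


216/49

X can drop by at most 1 per step and X_0 = 14 > T = 9, so X_t >= 14 − t >= 5 > 0 for every t <= 9: the floor at 0 (the 'and X > 0' condition) never binds. Hence X_9 = X_0 + Σ_{t<9} Y_t with i.i.d. increments Y_t = y(d_t) ∈ {+1, −1, 0}.
Outcome values over d=0..6: [1, 1, 1, 1, 1, 1, -1]
Σy = 5, Σy² = 7, M = 7
μ = 5/7 = 5/7,  σ² = 7/7 − (5/7)² = 24/49
Independent increments: Var[X_9] = 9·σ² = 9·(24/49) = 216/49


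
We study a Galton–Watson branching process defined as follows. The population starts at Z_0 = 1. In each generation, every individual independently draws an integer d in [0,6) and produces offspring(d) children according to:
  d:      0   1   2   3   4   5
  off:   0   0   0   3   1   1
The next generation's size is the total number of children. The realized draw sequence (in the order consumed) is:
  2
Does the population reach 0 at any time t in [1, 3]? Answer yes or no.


yes

gen 0: Z_0=1, draws=[2], offspring=[0], Z_1=0
gen 1: Z_1=0, draws=[], offspring=[], Z_2=0
gen 2: Z_2=0, draws=[], offspring=[], Z_3=0


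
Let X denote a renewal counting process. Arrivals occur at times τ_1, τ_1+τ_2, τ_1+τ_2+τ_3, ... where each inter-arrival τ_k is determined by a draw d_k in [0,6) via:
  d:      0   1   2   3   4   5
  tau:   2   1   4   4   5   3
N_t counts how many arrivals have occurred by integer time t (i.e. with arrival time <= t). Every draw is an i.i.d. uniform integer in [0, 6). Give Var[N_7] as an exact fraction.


Inter-arrival values over d=0..5: [2, 1, 4, 4, 5, 3]
Each d has probability 1/6, so the pmf of τ is: f(1) = 1/6, f(2) = 1/6, f(3) = 1/6, f(4) = 1/3, f(5) = 1/6
Let p_n(j) = P(N_n = j), with p_0 = [1]. Condition on τ_1: p_n(0) = P(τ > n), and for j >= 1, p_n(j) = Σ_{k<=n} f(k)·p_{n−k}(j−1)
p_1 = [5/6, 1/6]  (j = 0..1)
p_2 = [2/3, 11/36, 1/36]  (j = 0..2)
p_3 = [1/2, 5/12, 17/216, 1/216]  (j = 0..3)
p_4 = [1/6, 2/3, 4/27, 23/1296, 1/1296]  (j = 0..4)
p_5 = [0, 2/3, 31/108, 55/1296, 29/7776, 1/7776]  (j = 0..5)
p_6 = [0, 17/36, 91/216, 41/432, 7/648, 35/46656, 1/46656]  (j = 0..6)
p_7 = [0, 11/36, 53/108, 25/144, 71/2592, 119/46656, 41/279936, 1/279936]  (j = 0..7)
E[N_7] = Σ j·p_7(j) = 540583/279936;  E[N_7²] = Σ j²·p_7(j) = 1214503/279936
Var[N_7] = 1214503/279936 − (540583/279936)² = 47753131919/78364164096

47753131919/78364164096


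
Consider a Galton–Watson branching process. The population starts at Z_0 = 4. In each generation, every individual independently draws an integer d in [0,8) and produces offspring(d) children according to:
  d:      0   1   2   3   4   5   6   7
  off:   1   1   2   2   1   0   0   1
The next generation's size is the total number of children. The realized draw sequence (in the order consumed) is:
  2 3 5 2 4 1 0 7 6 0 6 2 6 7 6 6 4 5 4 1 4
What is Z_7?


gen 0: Z_0=4, draws=[2, 3, 5, 2], offspring=[2, 2, 0, 2], Z_1=6
gen 1: Z_1=6, draws=[4, 1, 0, 7, 6, 0], offspring=[1, 1, 1, 1, 0, 1], Z_2=5
gen 2: Z_2=5, draws=[6, 2, 6, 7, 6], offspring=[0, 2, 0, 1, 0], Z_3=3
gen 3: Z_3=3, draws=[6, 4, 5], offspring=[0, 1, 0], Z_4=1
gen 4: Z_4=1, draws=[4], offspring=[1], Z_5=1
gen 5: Z_5=1, draws=[1], offspring=[1], Z_6=1
gen 6: Z_6=1, draws=[4], offspring=[1], Z_7=1

1


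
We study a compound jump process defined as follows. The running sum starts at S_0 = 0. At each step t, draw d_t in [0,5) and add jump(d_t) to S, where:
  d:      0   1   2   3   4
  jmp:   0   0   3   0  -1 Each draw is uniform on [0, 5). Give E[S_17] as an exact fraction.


34/5

Outcome values over d=0..4: [0, 0, 3, 0, -1]
Σy = 2, Σy² = 10, M = 5
μ = 2/5 = 2/5,  σ² = 10/5 − (2/5)² = 46/25
E[S_17] = 0 + 17·(2/5) = 34/5


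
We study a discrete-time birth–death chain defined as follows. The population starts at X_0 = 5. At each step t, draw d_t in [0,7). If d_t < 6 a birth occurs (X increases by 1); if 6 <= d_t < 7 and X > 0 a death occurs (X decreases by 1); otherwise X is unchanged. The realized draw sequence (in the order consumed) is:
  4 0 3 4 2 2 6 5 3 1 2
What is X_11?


t=0: X=5, d=4 → birth, X_1=6
t=1: X=6, d=0 → birth, X_2=7
t=2: X=7, d=3 → birth, X_3=8
t=3: X=8, d=4 → birth, X_4=9
t=4: X=9, d=2 → birth, X_5=10
t=5: X=10, d=2 → birth, X_6=11
t=6: X=11, d=6 → death, X_7=10
t=7: X=10, d=5 → birth, X_8=11
t=8: X=11, d=3 → birth, X_9=12
t=9: X=12, d=1 → birth, X_10=13
t=10: X=13, d=2 → birth, X_11=14

14


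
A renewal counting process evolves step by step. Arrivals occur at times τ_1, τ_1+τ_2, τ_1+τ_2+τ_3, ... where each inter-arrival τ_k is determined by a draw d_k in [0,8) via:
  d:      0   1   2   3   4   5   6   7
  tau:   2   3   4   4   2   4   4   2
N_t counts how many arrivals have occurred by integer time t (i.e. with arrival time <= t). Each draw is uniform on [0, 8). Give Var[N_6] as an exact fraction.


84903/262144

Inter-arrival values over d=0..7: [2, 3, 4, 4, 2, 4, 4, 2]
Each d has probability 1/8, so the pmf of τ is: f(2) = 3/8, f(3) = 1/8, f(4) = 1/2
Let p_n(j) = P(N_n = j), with p_0 = [1]. Condition on τ_1: p_n(0) = P(τ > n), and for j >= 1, p_n(j) = Σ_{k<=n} f(k)·p_{n−k}(j−1)
p_1 = [1]  (j = 0)
p_2 = [5/8, 3/8]  (j = 0..1)
p_3 = [1/2, 1/2]  (j = 0..1)
p_4 = [0, 55/64, 9/64]  (j = 0..2)
p_5 = [0, 49/64, 15/64]  (j = 0..2)
p_6 = [0, 3/8, 293/512, 27/512]  (j = 0..3)
E[N_6] = Σ j·p_6(j) = 859/512;  E[N_6²] = Σ j²·p_6(j) = 1607/512
Var[N_6] = 1607/512 − (859/512)² = 84903/262144


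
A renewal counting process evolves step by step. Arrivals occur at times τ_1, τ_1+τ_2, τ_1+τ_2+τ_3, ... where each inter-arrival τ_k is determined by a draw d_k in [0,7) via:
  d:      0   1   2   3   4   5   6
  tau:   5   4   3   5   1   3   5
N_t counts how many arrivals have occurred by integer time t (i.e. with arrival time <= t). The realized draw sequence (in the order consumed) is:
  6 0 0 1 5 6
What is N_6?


1

draw d_1=6: τ_1=5, arrival time A_1=5
draw d_2=0: τ_2=5, arrival time A_2=10
draw d_3=0: τ_3=5, arrival time A_3=15
draw d_4=1: τ_4=4, arrival time A_4=19
draw d_5=5: τ_5=3, arrival time A_5=22
draw d_6=6: τ_6=5, arrival time A_6=27
N_t over t=0..6: 0:0 1:0 2:0 3:0 4:0 5:1 6:1


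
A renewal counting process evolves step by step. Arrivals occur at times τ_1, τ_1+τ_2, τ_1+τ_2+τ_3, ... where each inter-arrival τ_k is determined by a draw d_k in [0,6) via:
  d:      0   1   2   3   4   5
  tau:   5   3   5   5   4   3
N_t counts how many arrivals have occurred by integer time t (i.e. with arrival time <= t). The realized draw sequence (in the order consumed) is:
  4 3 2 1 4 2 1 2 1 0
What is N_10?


2

draw d_1=4: τ_1=4, arrival time A_1=4
draw d_2=3: τ_2=5, arrival time A_2=9
draw d_3=2: τ_3=5, arrival time A_3=14
draw d_4=1: τ_4=3, arrival time A_4=17
draw d_5=4: τ_5=4, arrival time A_5=21
draw d_6=2: τ_6=5, arrival time A_6=26
draw d_7=1: τ_7=3, arrival time A_7=29
draw d_8=2: τ_8=5, arrival time A_8=34
draw d_9=1: τ_9=3, arrival time A_9=37
draw d_10=0: τ_10=5, arrival time A_10=42
N_t over t=0..10: 0:0 1:0 2:0 3:0 4:1 5:1 6:1 7:1 8:1 9:2 10:2


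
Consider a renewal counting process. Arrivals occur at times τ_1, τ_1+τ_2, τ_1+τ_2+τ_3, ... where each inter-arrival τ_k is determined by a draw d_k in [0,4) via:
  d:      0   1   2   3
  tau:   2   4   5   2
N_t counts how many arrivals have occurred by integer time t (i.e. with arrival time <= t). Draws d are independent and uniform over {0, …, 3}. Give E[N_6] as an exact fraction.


13/8

Inter-arrival values over d=0..3: [2, 4, 5, 2]
Each d has probability 1/4, so the pmf of τ is: f(2) = 1/2, f(4) = 1/4, f(5) = 1/4
Renewal equation for m(n) = E[N_n]: condition on τ_1 = k (if k <= n, one arrival plus a fresh copy on the remaining n−k steps): m(n) = F(n) + Σ_{k<=n} f(k)·m(n−k), where F(n) = P(τ <= n) and m(0) = 0
m(1) = F(1) = 0
m(2) = F(2) = 1/2
m(3) = F(3) = 1/2
m(4) = F(4) + f(2)·m(2) = 3/4 + 1/2·1/2 = 1
m(5) = F(5) + f(2)·m(3) = 1 + 1/2·1/2 = 5/4
m(6) = F(6) + f(2)·m(4) + f(4)·m(2) = 1 + 1/2·1 + 1/4·1/2 = 13/8
E[N_6] = m(6) = 13/8


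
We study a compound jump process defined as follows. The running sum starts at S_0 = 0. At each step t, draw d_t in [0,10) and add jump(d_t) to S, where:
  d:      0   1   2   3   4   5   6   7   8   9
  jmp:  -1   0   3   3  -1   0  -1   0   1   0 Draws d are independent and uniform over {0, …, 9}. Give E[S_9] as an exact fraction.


Outcome values over d=0..9: [-1, 0, 3, 3, -1, 0, -1, 0, 1, 0]
Σy = 4, Σy² = 22, M = 10
μ = 4/10 = 2/5,  σ² = 22/10 − (2/5)² = 51/25
E[S_9] = 0 + 9·(2/5) = 18/5

18/5


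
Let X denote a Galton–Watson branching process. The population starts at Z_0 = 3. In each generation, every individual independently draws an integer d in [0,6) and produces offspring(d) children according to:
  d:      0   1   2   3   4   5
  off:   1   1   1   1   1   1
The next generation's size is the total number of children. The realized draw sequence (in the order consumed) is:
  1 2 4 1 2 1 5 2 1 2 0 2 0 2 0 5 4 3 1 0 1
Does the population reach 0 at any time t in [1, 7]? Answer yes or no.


no

gen 0: Z_0=3, draws=[1, 2, 4], offspring=[1, 1, 1], Z_1=3
gen 1: Z_1=3, draws=[1, 2, 1], offspring=[1, 1, 1], Z_2=3
gen 2: Z_2=3, draws=[5, 2, 1], offspring=[1, 1, 1], Z_3=3
gen 3: Z_3=3, draws=[2, 0, 2], offspring=[1, 1, 1], Z_4=3
gen 4: Z_4=3, draws=[0, 2, 0], offspring=[1, 1, 1], Z_5=3
gen 5: Z_5=3, draws=[5, 4, 3], offspring=[1, 1, 1], Z_6=3
gen 6: Z_6=3, draws=[1, 0, 1], offspring=[1, 1, 1], Z_7=3


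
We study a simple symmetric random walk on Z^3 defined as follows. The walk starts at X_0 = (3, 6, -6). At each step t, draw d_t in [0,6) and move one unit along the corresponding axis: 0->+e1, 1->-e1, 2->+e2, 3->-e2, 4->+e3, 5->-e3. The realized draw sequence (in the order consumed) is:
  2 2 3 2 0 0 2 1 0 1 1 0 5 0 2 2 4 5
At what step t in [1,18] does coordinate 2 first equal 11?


16

t=0: X=(3, 6, -6), d=2 → +e2, X_1=(3, 7, -6)
t=1: X=(3, 7, -6), d=2 → +e2, X_2=(3, 8, -6)
t=2: X=(3, 8, -6), d=3 → -e2, X_3=(3, 7, -6)
t=3: X=(3, 7, -6), d=2 → +e2, X_4=(3, 8, -6)
t=4: X=(3, 8, -6), d=0 → +e1, X_5=(4, 8, -6)
t=5: X=(4, 8, -6), d=0 → +e1, X_6=(5, 8, -6)
t=6: X=(5, 8, -6), d=2 → +e2, X_7=(5, 9, -6)
t=7: X=(5, 9, -6), d=1 → -e1, X_8=(4, 9, -6)
t=8: X=(4, 9, -6), d=0 → +e1, X_9=(5, 9, -6)
t=9: X=(5, 9, -6), d=1 → -e1, X_10=(4, 9, -6)
t=10: X=(4, 9, -6), d=1 → -e1, X_11=(3, 9, -6)
t=11: X=(3, 9, -6), d=0 → +e1, X_12=(4, 9, -6)
t=12: X=(4, 9, -6), d=5 → -e3, X_13=(4, 9, -7)
t=13: X=(4, 9, -7), d=0 → +e1, X_14=(5, 9, -7)
t=14: X=(5, 9, -7), d=2 → +e2, X_15=(5, 10, -7)
t=15: X=(5, 10, -7), d=2 → +e2, X_16=(5, 11, -7)
t=16: X=(5, 11, -7), d=4 → +e3, X_17=(5, 11, -6)
t=17: X=(5, 11, -6), d=5 → -e3, X_18=(5, 11, -7)
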